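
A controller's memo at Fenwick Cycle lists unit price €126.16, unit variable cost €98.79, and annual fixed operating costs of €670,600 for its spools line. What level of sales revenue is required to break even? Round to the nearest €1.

CM per unit = €126.16 − €98.79 = €27.37; CM ratio = €27.37 / €126.16 = 0.2169.
Break-even revenue = fixed costs × price ÷ CM = €670,600 × €126.16 ÷ €27.37 = €3,091,081.

€3,091,081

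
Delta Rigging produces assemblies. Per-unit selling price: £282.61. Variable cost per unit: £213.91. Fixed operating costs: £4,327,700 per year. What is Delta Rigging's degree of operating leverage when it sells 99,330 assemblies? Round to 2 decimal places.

Contribution at this volume is 99,330 × £68.70 = £6,823,971.00.
Subtracting fixed costs: EBIT = £6,823,971.00 − £4,327,700 = £2,496,271.00.
So DOL = total CM / EBIT = £6,823,971.00 / £2,496,271.00 = 2.7337.

2.73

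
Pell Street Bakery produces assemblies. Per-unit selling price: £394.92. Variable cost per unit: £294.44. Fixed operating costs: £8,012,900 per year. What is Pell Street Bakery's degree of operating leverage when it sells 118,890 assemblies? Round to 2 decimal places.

At 118,890 units, contribution = 118,890 × £100.48 = £11,946,067.20.
Operating income = contribution − fixed costs = £11,946,067.20 − £8,012,900 = £3,933,167.20.
So DOL = total CM / EBIT = £11,946,067.20 / £3,933,167.20 = 3.0373.

3.04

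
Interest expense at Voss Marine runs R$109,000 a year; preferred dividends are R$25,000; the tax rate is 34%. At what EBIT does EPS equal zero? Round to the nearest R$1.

R$146,879

Preferred dividends are paid after tax, so their pre-tax equivalent is R$25,000 ÷ (1 − 0.34) = R$37,878.79.
Financial break-even EBIT = interest + D_p ÷ (1 − t) = R$109,000 + R$37,878.79 = R$146,878.79.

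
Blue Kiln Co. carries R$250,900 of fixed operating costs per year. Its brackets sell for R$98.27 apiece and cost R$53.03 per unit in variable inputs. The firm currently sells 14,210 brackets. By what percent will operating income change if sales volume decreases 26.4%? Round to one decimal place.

Contribution at this volume is 14,210 × R$45.24 = R$642,860.40.
Subtracting fixed costs: EBIT = R$642,860.40 − R$250,900 = R$391,960.40.
So DOL = total CM / EBIT = R$642,860.40 / R$391,960.40 = 1.6401.
So EBIT moves 1.6401 × (-26.4%) = -43.3%.

-43.3%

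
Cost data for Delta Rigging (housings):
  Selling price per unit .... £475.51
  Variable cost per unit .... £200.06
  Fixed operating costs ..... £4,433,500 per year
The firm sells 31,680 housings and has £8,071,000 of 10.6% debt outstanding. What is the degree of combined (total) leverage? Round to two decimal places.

At 31,680 units, contribution = 31,680 × £275.45 = £8,726,256.00.
Operating income = contribution − fixed costs = £8,726,256.00 − £4,433,500 = £4,292,756.00. Interest = £855,526.00, so EBIT − I = £3,437,230.00.
Degree of total leverage = total CM / (EBIT − interest) = £8,726,256.00 / £3,437,230.00 = 2.5387.

2.54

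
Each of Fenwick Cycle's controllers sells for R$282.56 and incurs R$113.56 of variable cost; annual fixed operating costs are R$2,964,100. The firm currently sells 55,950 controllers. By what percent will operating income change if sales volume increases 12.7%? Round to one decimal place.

Total contribution margin = 55,950 × R$169.00 = R$9,455,550.00.
EBIT = R$9,455,550.00 − R$2,964,100 = R$6,491,450.00.
Degree of operating leverage = R$9,455,550.00 / R$6,491,450.00 = 1.4566.
%ΔEBIT = DOL × %ΔSales = 1.4566 × +12.7% = +18.5%.

+18.5%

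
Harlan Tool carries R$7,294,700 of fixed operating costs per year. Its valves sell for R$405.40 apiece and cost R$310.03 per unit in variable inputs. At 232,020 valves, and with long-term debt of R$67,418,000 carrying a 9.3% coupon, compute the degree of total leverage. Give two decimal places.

2.58

At 232,020 units, contribution = 232,020 × R$95.37 = R$22,127,747.40.
Subtracting fixed costs: EBIT = R$22,127,747.40 − R$7,294,700 = R$14,833,047.40. Interest = R$6,269,874.00.
DOL = R$22,127,747.40 ÷ R$14,833,047.40 = 1.4918; DFL = R$14,833,047.40 ÷ R$8,563,173.40 = 1.7322.
DCL = DOL × DFL = 1.4918 × 1.7322 = 2.5841.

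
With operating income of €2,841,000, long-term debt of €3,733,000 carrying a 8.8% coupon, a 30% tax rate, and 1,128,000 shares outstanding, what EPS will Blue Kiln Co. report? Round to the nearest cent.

€1.56

Interest = €328,504.00, so EBT = €2,841,000 − €328,504.00 = €2,512,496.00.
Net income = €2,512,496.00 × (1 − 0.30) = €1,758,747.20.
EPS = €1,758,747.20 ÷ 1,128,000 = €1.56.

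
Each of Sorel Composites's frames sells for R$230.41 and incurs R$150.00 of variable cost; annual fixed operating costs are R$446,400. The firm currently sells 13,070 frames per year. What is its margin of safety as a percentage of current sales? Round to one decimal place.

Contribution margin per unit = R$230.41 − R$150.00 = R$80.41. Break-even units = R$446,400 ÷ R$80.41 = 5,551.55; break-even revenue = 5,551.55 × R$230.41 = R$1,279,132.25.
Actual sales revenue = 13,070 × R$230.41 = R$3,011,458.70.
Margin of safety = (R$3,011,458.70 − R$1,279,132.25) ÷ R$3,011,458.70 = 57.5%.

57.5%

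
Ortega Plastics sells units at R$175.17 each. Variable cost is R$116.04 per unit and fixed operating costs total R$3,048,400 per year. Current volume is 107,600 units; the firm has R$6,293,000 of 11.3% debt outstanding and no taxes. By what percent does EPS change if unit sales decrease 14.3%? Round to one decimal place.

Total contribution margin = 107,600 × R$59.13 = R$6,362,388.00.
EBIT = R$6,362,388.00 − R$3,048,400 = R$3,313,988.00.
After interest of R$711,109.00, pre-tax earnings = R$2,602,879.00.
DCL = total CM / (EBIT − I) = R$6,362,388.00 / R$2,602,879.00 = 2.4444.
EPS therefore changes by 2.4444 × (-14.3%) = -35.0%.

-35.0%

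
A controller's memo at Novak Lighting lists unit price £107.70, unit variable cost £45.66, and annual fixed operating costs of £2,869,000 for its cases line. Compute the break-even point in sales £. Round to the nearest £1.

Contribution margin per unit = £107.70 − £45.66 = £62.04, a CM ratio of £62.04 ÷ £107.70 = 0.5760.
Break-even sales = FC ÷ CM ratio = £2,869,000 × £107.70 / £62.04 = £4,980,517.

£4,980,517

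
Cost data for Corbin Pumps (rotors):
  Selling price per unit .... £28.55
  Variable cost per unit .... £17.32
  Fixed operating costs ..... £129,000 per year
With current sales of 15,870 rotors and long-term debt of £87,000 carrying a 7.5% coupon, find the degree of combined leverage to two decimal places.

4.17

Contribution at this volume is 15,870 × £11.23 = £178,220.10.
Subtracting fixed costs: EBIT = £178,220.10 − £129,000 = £49,220.10. Interest = £6,525.00.
DOL = £178,220.10 ÷ £49,220.10 = 3.6209; DFL = £49,220.10 ÷ £42,695.10 = 1.1528.
DCL = DOL × DFL = 3.6209 × 1.1528 = 4.1742.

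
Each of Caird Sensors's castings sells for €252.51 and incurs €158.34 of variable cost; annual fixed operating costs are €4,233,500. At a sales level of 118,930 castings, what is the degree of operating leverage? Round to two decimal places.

Contribution at this volume is 118,930 × €94.17 = €11,199,638.10.
EBIT = €11,199,638.10 − €4,233,500 = €6,966,138.10.
DOL = contribution ÷ EBIT = €11,199,638.10 ÷ €6,966,138.10 = 1.6077.

1.61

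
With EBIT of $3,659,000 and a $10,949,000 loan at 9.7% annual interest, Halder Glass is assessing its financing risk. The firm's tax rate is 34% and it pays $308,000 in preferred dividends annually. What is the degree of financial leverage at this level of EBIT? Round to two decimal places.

1.72

Interest = $1,062,053.00.
Preferred dividends grossed up pre-tax: $308,000 / (1 − 0.34) = $466,666.67.
DFL = EBIT ÷ [EBIT − I − D_p/(1−t)] = $3,659,000 ÷ [$3,659,000 − $1,062,053.00 − $466,666.67] = $3,659,000 ÷ $2,130,280.33 = 1.7176.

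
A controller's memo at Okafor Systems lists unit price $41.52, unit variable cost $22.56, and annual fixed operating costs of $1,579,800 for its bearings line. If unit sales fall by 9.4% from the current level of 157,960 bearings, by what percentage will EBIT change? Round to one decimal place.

-19.9%

At 157,960 units, contribution = 157,960 × $18.96 = $2,994,921.60.
Operating income = contribution − fixed costs = $2,994,921.60 − $1,579,800 = $1,415,121.60.
DOL = contribution ÷ EBIT = $2,994,921.60 ÷ $1,415,121.60 = 2.1164.
So EBIT moves 2.1164 × (-9.4%) = -19.9%.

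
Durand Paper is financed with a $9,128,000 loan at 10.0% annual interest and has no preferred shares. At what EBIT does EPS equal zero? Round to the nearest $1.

$912,800

Annual interest = 10.0% × $9,128,000 = $912,800.00.
Without preferred stock the financial break-even is simply EBIT = interest = $912,800.00.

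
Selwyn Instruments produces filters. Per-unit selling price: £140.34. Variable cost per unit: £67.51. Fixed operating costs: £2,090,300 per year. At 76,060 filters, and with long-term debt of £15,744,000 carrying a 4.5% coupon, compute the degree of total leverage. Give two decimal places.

At 76,060 units, contribution = 76,060 × £72.83 = £5,539,449.80.
Operating income = contribution − fixed costs = £5,539,449.80 − £2,090,300 = £3,449,149.80. Interest = £708,480.00.
DOL = £5,539,449.80 ÷ £3,449,149.80 = 1.6060; DFL = £3,449,149.80 ÷ £2,740,669.80 = 1.2585.
Combined leverage = 1.6060 × 1.2585 = 2.0212.

2.02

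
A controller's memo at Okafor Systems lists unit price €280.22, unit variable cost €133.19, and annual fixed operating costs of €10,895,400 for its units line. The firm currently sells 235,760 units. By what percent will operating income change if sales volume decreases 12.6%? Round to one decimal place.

Total contribution margin = 235,760 × €147.03 = €34,663,792.80.
EBIT = €34,663,792.80 − €10,895,400 = €23,768,392.80.
Degree of operating leverage = €34,663,792.80 / €23,768,392.80 = 1.4584.
So EBIT moves 1.4584 × (-12.6%) = -18.4%.

-18.4%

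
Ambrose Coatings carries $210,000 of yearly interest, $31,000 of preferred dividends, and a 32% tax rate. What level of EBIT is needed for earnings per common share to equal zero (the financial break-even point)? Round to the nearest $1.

Preferred dividends are paid after tax, so their pre-tax equivalent is $31,000 ÷ (1 − 0.32) = $45,588.24.
EPS = 0 when EBIT covers interest plus the pre-tax preferred burden: $210,000 + $45,588.24 = $255,588.24.

$255,588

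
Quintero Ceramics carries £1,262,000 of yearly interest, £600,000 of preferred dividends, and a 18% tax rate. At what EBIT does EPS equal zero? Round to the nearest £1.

£1,993,707

Preferred dividends are paid after tax, so their pre-tax equivalent is £600,000 ÷ (1 − 0.18) = £731,707.32.
EPS = 0 when EBIT covers interest plus the pre-tax preferred burden: £1,262,000 + £731,707.32 = £1,993,707.32.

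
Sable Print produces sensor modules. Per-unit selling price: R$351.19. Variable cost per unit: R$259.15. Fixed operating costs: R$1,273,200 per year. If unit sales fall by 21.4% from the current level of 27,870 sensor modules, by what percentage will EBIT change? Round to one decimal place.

Total contribution margin = 27,870 × R$92.04 = R$2,565,154.80.
Operating income = contribution − fixed costs = R$2,565,154.80 − R$1,273,200 = R$1,291,954.80.
DOL = contribution ÷ EBIT = R$2,565,154.80 ÷ R$1,291,954.80 = 1.9855.
%ΔEBIT = DOL × %ΔSales = 1.9855 × -21.4% = -42.5%.

-42.5%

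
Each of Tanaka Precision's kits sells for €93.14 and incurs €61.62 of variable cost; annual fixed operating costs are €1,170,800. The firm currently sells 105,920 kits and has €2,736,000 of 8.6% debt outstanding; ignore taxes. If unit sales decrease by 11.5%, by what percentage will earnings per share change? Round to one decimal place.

-19.9%

Total contribution margin = 105,920 × €31.52 = €3,338,598.40.
Subtracting fixed costs: EBIT = €3,338,598.40 − €1,170,800 = €2,167,798.40.
Interest = €235,296.00, so EBIT − I = €1,932,502.40.
DCL = total CM / (EBIT − I) = €3,338,598.40 / €1,932,502.40 = 1.7276.
EPS therefore changes by 1.7276 × (-11.5%) = -19.9%.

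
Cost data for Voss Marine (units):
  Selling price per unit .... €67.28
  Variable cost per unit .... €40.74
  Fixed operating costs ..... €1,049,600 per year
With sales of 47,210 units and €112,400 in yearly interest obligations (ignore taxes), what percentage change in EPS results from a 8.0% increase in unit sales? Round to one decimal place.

Contribution at this volume is 47,210 × €26.54 = €1,252,953.40.
Operating income = contribution − fixed costs = €1,252,953.40 − €1,049,600 = €203,353.40.
After interest of €112,400.00, pre-tax earnings = €90,953.40.
Degree of combined leverage = contribution ÷ (EBIT − I) = €1,252,953.40 ÷ €90,953.40 = 13.7758.
EPS therefore changes by 13.7758 × (+8.0%) = +110.2%.

+110.2%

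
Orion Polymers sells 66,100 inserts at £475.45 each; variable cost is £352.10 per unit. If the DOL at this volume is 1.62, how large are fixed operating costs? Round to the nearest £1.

Total contribution margin = 66,100 × £123.35 = £8,153,435.00.
DOL = contribution / EBIT, so EBIT = £8,153,435.00 / 1.62 = £5,032,984.57.
And FC = contribution − EBIT = £8,153,435.00 − £5,032,984.57 = £3,120,450.

£3,120,450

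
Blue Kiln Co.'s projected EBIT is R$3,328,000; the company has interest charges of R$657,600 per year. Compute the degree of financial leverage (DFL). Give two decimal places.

Annual interest charges come to R$657,600.00.
DFL = EBIT ÷ (EBIT − I) = R$3,328,000 ÷ (R$3,328,000 − R$657,600.00) = R$3,328,000 ÷ R$2,670,400.00 = 1.2463.

1.25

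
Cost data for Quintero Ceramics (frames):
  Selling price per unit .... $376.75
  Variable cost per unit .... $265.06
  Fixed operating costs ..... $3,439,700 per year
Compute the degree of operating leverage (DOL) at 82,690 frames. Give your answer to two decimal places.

Total contribution margin = 82,690 × $111.69 = $9,235,646.10.
EBIT = $9,235,646.10 − $3,439,700 = $5,795,946.10.
Degree of operating leverage = $9,235,646.10 / $5,795,946.10 = 1.5935.

1.59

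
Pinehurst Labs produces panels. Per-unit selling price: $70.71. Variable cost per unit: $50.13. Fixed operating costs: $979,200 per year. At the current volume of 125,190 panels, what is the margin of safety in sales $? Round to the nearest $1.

$5,487,791

Each unit contributes $70.71 − $50.13 = $20.58. Break-even units = $979,200 ÷ $20.58 = 47,580.17; break-even revenue = 47,580.17 × $70.71 = $3,364,394.17.
Current sales = 125,190 × $70.71 = $8,852,184.90.
Margin of safety = $8,852,184.90 − $3,364,394.17 = $5,487,791.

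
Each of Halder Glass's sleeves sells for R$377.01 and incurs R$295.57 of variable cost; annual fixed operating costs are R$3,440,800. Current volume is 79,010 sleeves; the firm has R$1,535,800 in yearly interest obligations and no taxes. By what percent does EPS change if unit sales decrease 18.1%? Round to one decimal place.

Total contribution margin = 79,010 × R$81.44 = R$6,434,574.40.
EBIT = R$6,434,574.40 − R$3,440,800 = R$2,993,774.40.
After interest of R$1,535,800.00, pre-tax earnings = R$1,457,974.40.
DCL = total CM / (EBIT − I) = R$6,434,574.40 / R$1,457,974.40 = 4.4134.
EPS therefore changes by 4.4134 × (-18.1%) = -79.9%.

-79.9%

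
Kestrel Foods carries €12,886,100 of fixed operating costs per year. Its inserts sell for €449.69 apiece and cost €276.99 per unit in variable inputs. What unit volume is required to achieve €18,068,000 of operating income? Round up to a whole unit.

179,237 inserts

Each unit contributes €449.69 − €276.99 = €172.70.
Need Q such that Q × €172.70 − €12,886,100 = €18,068,000, i.e. Q = €30,954,100 / €172.70 = 179,236.25 → 179,237.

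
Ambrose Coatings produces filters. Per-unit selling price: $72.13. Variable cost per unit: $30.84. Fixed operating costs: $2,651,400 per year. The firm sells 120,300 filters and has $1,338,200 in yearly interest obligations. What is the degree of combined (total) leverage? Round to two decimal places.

Contribution at this volume is 120,300 × $41.29 = $4,967,187.00.
Operating income = contribution − fixed costs = $4,967,187.00 − $2,651,400 = $2,315,787.00. Interest = $1,338,200.00, so EBIT − I = $977,587.00.
Degree of total leverage = total CM / (EBIT − interest) = $4,967,187.00 / $977,587.00 = 5.0811.

5.08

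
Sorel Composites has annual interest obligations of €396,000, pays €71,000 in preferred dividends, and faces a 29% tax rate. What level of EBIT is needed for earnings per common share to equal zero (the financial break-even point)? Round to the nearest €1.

Preferred dividends are paid after tax, so their pre-tax equivalent is €71,000 ÷ (1 − 0.29) = €100,000.00.
EPS = 0 when EBIT covers interest plus the pre-tax preferred burden: €396,000 + €100,000.00 = €496,000.00.

€496,000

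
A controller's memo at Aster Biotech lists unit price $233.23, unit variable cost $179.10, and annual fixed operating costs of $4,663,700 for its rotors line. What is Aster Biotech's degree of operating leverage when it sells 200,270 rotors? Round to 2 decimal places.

1.76

Contribution at this volume is 200,270 × $54.13 = $10,840,615.10.
Subtracting fixed costs: EBIT = $10,840,615.10 − $4,663,700 = $6,176,915.10.
So DOL = total CM / EBIT = $10,840,615.10 / $6,176,915.10 = 1.7550.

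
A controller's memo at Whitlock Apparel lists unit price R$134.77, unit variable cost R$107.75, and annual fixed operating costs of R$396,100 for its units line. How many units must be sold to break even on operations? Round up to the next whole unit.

Each unit contributes R$134.77 − R$107.75 = R$27.02.
Break-even Q = R$396,100 / R$27.02 = 14,659.51 → 14,660 units.

14,660 units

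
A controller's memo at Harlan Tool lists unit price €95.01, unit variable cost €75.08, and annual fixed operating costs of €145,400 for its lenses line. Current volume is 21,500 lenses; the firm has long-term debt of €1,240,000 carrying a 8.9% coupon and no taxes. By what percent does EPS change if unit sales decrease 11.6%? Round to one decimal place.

Total contribution margin = 21,500 × €19.93 = €428,495.00.
Subtracting fixed costs: EBIT = €428,495.00 − €145,400 = €283,095.00.
Interest = €110,360.00, so EBIT − I = €172,735.00.
DCL = total CM / (EBIT − I) = €428,495.00 / €172,735.00 = 2.4806.
EPS therefore changes by 2.4806 × (-11.6%) = -28.8%.

-28.8%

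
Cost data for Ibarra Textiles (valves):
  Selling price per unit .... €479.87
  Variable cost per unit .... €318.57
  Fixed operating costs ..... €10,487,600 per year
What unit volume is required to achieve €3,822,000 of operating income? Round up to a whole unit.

Contribution margin per unit = €479.87 − €318.57 = €161.30.
Units = (FC + target) / CM = (€10,487,600 + €3,822,000) / €161.30 = 88,714.20, so 88,715 valves.

88,715 valves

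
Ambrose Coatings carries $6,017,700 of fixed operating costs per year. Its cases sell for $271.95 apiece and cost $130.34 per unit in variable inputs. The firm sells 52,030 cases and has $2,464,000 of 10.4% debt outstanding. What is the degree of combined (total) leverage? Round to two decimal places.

Contribution at this volume is 52,030 × $141.61 = $7,367,968.30.
Operating income = contribution − fixed costs = $7,367,968.30 − $6,017,700 = $1,350,268.30. Interest = $256,256.00, so EBIT − I = $1,094,012.30.
Degree of total leverage = total CM / (EBIT − interest) = $7,367,968.30 / $1,094,012.30 = 6.7348.

6.73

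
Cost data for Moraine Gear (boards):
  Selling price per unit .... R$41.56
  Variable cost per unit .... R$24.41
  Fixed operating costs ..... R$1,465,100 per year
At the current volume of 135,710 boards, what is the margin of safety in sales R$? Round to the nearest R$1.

Contribution margin per unit = R$41.56 − R$24.41 = R$17.15. Break-even units = R$1,465,100 ÷ R$17.15 = 85,428.57; break-even revenue = 85,428.57 × R$41.56 = R$3,550,411.43.
Current sales = 135,710 × R$41.56 = R$5,640,107.60.
Margin of safety = R$5,640,107.60 − R$3,550,411.43 = R$2,089,696.

R$2,089,696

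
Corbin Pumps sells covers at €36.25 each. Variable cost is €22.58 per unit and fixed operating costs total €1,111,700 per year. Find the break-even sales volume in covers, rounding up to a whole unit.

81,325 covers

Contribution margin per unit = €36.25 − €22.58 = €13.67.
Units to break even: €1,111,700 ÷ €13.67 = 81,324.07, rounded up to 81,325.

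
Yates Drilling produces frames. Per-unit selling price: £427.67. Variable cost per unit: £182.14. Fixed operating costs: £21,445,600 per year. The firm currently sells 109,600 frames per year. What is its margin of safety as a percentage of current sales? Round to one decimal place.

Unit CM = price − variable cost = £427.67 − £182.14 = £245.53. Break-even units = £21,445,600 ÷ £245.53 = 87,344.11; break-even revenue = 87,344.11 × £427.67 = £37,354,456.69.
Current sales = 109,600 × £427.67 = £46,872,632.00.
Margin of safety = (£46,872,632.00 − £37,354,456.69) ÷ £46,872,632.00 = 20.3%.

20.3%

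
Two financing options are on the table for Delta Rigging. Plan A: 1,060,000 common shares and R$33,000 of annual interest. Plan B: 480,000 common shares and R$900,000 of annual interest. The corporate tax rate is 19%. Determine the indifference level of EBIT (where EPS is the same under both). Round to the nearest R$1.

R$1,617,517

At indifference, (EBIT − 33,000)(1 − t)/1,060,000 = (EBIT − 900,000)(1 − t)/480,000.
Cancelling (1 − t) and cross-multiplying: 480,000·(EBIT − 33,000) = 1,060,000·(EBIT − 900,000).
Solving, EBIT = (900,000·1,060,000 − 33,000·480,000) / (1,060,000 − 480,000) = 938,160,000,000 / 580,000 = 1,617,517.24.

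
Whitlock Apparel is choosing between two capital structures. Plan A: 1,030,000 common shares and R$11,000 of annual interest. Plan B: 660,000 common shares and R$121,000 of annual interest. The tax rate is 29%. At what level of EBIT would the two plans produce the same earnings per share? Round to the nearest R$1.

At indifference, (EBIT − 11,000)(1 − t)/1,030,000 = (EBIT − 121,000)(1 − t)/660,000.
The (1 − t) factor cancels: (EBIT − 11,000) × 660,000 = (EBIT − 121,000) × 1,030,000.
Solving, EBIT = (121,000·1,030,000 − 11,000·660,000) / (1,030,000 − 660,000) = 117,370,000,000 / 370,000 = 317,216.22.

R$317,216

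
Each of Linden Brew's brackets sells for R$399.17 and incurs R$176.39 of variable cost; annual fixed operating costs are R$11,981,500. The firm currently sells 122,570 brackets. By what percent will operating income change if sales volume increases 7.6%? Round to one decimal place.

Contribution at this volume is 122,570 × R$222.78 = R$27,306,144.60.
EBIT = R$27,306,144.60 − R$11,981,500 = R$15,324,644.60.
DOL = contribution ÷ EBIT = R$27,306,144.60 ÷ R$15,324,644.60 = 1.7818.
So EBIT moves 1.7818 × (+7.6%) = +13.5%.

+13.5%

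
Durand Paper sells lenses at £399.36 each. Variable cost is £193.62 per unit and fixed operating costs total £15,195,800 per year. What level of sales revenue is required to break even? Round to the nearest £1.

CM per unit = £399.36 − £193.62 = £205.74; CM ratio = £205.74 / £399.36 = 0.5152.
Break-even revenue = fixed costs × price ÷ CM = £15,195,800 × £399.36 ÷ £205.74 = £29,496,426.

£29,496,426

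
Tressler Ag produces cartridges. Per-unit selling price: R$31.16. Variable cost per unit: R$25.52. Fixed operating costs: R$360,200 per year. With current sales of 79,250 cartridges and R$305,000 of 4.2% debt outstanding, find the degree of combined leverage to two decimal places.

Contribution at this volume is 79,250 × R$5.64 = R$446,970.00.
Subtracting fixed costs: EBIT = R$446,970.00 − R$360,200 = R$86,770.00. Interest = R$12,810.00.
DOL = R$446,970.00 ÷ R$86,770.00 = 5.1512; DFL = R$86,770.00 ÷ R$73,960.00 = 1.1732.
Combined leverage = 5.1512 × 1.1732 = 6.0434.

6.04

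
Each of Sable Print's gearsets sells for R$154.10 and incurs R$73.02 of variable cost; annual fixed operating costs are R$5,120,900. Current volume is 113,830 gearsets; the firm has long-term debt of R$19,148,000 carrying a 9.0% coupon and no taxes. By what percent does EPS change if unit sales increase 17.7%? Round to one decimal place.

Contribution at this volume is 113,830 × R$81.08 = R$9,229,336.40.
Operating income = contribution − fixed costs = R$9,229,336.40 − R$5,120,900 = R$4,108,436.40.
Interest = R$1,723,320.00, so EBIT − I = R$2,385,116.40.
DCL = total CM / (EBIT − I) = R$9,229,336.40 / R$2,385,116.40 = 3.8696.
EPS therefore changes by 3.8696 × (+17.7%) = +68.5%.

+68.5%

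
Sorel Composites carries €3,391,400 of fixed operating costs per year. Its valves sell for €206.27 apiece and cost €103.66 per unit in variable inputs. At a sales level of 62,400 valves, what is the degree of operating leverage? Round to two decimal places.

2.13

At 62,400 units, contribution = 62,400 × €102.61 = €6,402,864.00.
Subtracting fixed costs: EBIT = €6,402,864.00 − €3,391,400 = €3,011,464.00.
Degree of operating leverage = €6,402,864.00 / €3,011,464.00 = 2.1262.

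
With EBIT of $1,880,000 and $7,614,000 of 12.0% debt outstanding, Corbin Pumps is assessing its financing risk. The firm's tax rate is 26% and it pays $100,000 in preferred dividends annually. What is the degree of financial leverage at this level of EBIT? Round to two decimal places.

2.26

Interest = $913,680.00.
Preferred dividends grossed up pre-tax: $100,000 / (1 − 0.26) = $135,135.14.
DFL = EBIT ÷ [EBIT − I − D_p/(1−t)] = $1,880,000 ÷ [$1,880,000 − $913,680.00 − $135,135.14] = $1,880,000 ÷ $831,184.86 = 2.2618.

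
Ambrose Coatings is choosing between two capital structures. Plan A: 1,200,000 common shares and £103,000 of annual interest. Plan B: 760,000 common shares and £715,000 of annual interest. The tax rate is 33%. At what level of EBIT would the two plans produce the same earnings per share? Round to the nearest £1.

At indifference, (EBIT − 103,000)(1 − t)/1,200,000 = (EBIT − 715,000)(1 − t)/760,000.
The (1 − t) factor cancels: (EBIT − 103,000) × 760,000 = (EBIT − 715,000) × 1,200,000.
Solving, EBIT = (715,000·1,200,000 − 103,000·760,000) / (1,200,000 − 760,000) = 779,720,000,000 / 440,000 = 1,772,090.91.

£1,772,091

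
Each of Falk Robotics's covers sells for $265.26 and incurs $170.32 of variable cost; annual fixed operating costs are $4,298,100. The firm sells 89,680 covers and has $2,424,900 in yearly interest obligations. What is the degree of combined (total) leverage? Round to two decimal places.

4.75

At 89,680 units, contribution = 89,680 × $94.94 = $8,514,219.20.
EBIT = $8,514,219.20 − $4,298,100 = $4,216,119.20. Interest = $2,424,900.00.
DOL = $8,514,219.20 ÷ $4,216,119.20 = 2.0194; DFL = $4,216,119.20 ÷ $1,791,219.20 = 2.3538.
DCL = DOL × DFL = 2.0194 × 2.3538 = 4.7533.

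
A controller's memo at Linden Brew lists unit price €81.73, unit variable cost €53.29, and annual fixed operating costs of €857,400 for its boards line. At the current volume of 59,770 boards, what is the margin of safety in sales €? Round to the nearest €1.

€2,421,032

Contribution margin per unit = €81.73 − €53.29 = €28.44. Break-even units = €857,400 ÷ €28.44 = 30,147.68; break-even revenue = 30,147.68 × €81.73 = €2,463,969.83.
Actual sales revenue = 59,770 × €81.73 = €4,885,002.10.
Margin of safety = €4,885,002.10 − €2,463,969.83 = €2,421,032.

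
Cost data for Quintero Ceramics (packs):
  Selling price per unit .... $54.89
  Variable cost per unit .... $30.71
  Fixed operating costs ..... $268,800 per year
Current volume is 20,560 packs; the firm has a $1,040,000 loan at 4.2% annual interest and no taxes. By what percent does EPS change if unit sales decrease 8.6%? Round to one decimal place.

At 20,560 units, contribution = 20,560 × $24.18 = $497,140.80.
EBIT = $497,140.80 − $268,800 = $228,340.80.
After interest of $43,680.00, pre-tax earnings = $184,660.80.
Degree of combined leverage = contribution ÷ (EBIT − I) = $497,140.80 ÷ $184,660.80 = 2.6922.
EPS therefore changes by 2.6922 × (-8.6%) = -23.2%.

-23.2%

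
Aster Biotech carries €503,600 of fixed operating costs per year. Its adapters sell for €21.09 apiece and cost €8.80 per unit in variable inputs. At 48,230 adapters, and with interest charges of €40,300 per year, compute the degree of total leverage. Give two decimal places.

At 48,230 units, contribution = 48,230 × €12.29 = €592,746.70.
EBIT = €592,746.70 − €503,600 = €89,146.70. Interest = €40,300.00, so EBIT − I = €48,846.70.
DCL = contribution ÷ (EBIT − I) = €592,746.70 ÷ €48,846.70 = 12.1348.

12.13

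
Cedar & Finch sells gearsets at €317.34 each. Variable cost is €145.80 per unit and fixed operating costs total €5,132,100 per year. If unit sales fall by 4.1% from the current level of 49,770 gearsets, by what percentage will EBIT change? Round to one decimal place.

-10.3%

At 49,770 units, contribution = 49,770 × €171.54 = €8,537,545.80.
EBIT = €8,537,545.80 − €5,132,100 = €3,405,445.80.
So DOL = total CM / EBIT = €8,537,545.80 / €3,405,445.80 = 2.5070.
Operating income changes by 2.5070 × -4.1% = -10.3%.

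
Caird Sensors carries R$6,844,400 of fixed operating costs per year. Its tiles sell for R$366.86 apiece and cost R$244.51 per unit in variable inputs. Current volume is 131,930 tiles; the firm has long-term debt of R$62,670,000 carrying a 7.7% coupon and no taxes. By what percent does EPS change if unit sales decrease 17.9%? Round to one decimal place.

-64.6%

Contribution at this volume is 131,930 × R$122.35 = R$16,141,635.50.
Operating income = contribution − fixed costs = R$16,141,635.50 − R$6,844,400 = R$9,297,235.50.
After interest of R$4,825,590.00, pre-tax earnings = R$4,471,645.50.
DCL = total CM / (EBIT − I) = R$16,141,635.50 / R$4,471,645.50 = 3.6098.
EPS therefore changes by 3.6098 × (-17.9%) = -64.6%.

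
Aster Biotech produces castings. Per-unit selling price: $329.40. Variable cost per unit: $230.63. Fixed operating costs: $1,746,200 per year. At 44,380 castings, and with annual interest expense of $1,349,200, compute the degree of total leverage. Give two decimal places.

At 44,380 units, contribution = 44,380 × $98.77 = $4,383,412.60.
EBIT = $4,383,412.60 − $1,746,200 = $2,637,212.60. Interest = $1,349,200.00.
DOL = $4,383,412.60 ÷ $2,637,212.60 = 1.6621; DFL = $2,637,212.60 ÷ $1,288,012.60 = 2.0475.
Combined leverage = 1.6621 × 2.0475 = 3.4031.

3.40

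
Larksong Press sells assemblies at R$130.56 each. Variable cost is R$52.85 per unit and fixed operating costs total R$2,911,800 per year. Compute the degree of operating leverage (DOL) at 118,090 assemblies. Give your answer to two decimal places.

Contribution at this volume is 118,090 × R$77.71 = R$9,176,773.90.
EBIT = R$9,176,773.90 − R$2,911,800 = R$6,264,973.90.
DOL = contribution ÷ EBIT = R$9,176,773.90 ÷ R$6,264,973.90 = 1.4648.

1.46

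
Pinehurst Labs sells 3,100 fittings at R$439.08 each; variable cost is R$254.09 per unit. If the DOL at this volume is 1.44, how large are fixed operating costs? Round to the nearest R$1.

R$175,227

At 3,100 units, contribution = 3,100 × R$184.99 = R$573,469.00.
DOL = contribution / EBIT, so EBIT = R$573,469.00 / 1.44 = R$398,242.36.
And FC = contribution − EBIT = R$573,469.00 − R$398,242.36 = R$175,227.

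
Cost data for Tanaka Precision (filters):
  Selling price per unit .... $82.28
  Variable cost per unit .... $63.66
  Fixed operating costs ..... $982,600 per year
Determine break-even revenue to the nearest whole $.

CM per unit = $82.28 − $63.66 = $18.62; CM ratio = $18.62 / $82.28 = 0.2263.
Break-even revenue = fixed costs × price ÷ CM = $982,600 × $82.28 ÷ $18.62 = $4,342,015.

$4,342,015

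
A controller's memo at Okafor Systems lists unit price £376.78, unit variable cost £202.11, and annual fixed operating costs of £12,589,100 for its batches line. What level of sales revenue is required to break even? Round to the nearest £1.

Contribution margin per unit = £376.78 − £202.11 = £174.67, a CM ratio of £174.67 ÷ £376.78 = 0.4636.
Break-even sales = FC ÷ CM ratio = £12,589,100 × £376.78 / £174.67 = £27,155,900.

£27,155,900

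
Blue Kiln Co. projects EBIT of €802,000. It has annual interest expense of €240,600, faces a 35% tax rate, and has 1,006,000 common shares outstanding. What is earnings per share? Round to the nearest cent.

€0.36

Interest = €240,600.00, so EBT = €802,000 − €240,600.00 = €561,400.00.
Net income = €561,400.00 × (1 − 0.35) = €364,910.00.
Per share: €364,910.00 / 1,006,000 shares = €0.36.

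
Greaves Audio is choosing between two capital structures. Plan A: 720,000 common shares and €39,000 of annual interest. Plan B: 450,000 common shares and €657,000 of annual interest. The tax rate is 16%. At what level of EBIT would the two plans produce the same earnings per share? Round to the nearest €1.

At indifference, (EBIT − 39,000)(1 − t)/720,000 = (EBIT − 657,000)(1 − t)/450,000.
The (1 − t) factor cancels: (EBIT − 39,000) × 450,000 = (EBIT − 657,000) × 720,000.
Solving, EBIT = (657,000·720,000 − 39,000·450,000) / (720,000 − 450,000) = 455,490,000,000 / 270,000 = 1,687,000.00.

€1,687,000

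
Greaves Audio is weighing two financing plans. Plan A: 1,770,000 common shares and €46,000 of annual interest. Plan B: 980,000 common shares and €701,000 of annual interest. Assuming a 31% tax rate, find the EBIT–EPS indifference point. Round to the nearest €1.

At indifference, (EBIT − 46,000)(1 − t)/1,770,000 = (EBIT − 701,000)(1 − t)/980,000.
Cancelling (1 − t) and cross-multiplying: 980,000·(EBIT − 46,000) = 1,770,000·(EBIT − 701,000).
Solving, EBIT = (701,000·1,770,000 − 46,000·980,000) / (1,770,000 − 980,000) = 1,195,690,000,000 / 790,000 = 1,513,531.65.

€1,513,532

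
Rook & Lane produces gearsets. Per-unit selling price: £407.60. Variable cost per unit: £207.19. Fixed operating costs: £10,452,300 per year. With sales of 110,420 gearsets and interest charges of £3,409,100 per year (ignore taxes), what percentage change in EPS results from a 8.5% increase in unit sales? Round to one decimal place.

+22.8%

Contribution at this volume is 110,420 × £200.41 = £22,129,272.20.
EBIT = £22,129,272.20 − £10,452,300 = £11,676,972.20.
Interest = £3,409,100.00, so EBIT − I = £8,267,872.20.
Degree of combined leverage = contribution ÷ (EBIT − I) = £22,129,272.20 ÷ £8,267,872.20 = 2.6765.
EPS therefore changes by 2.6765 × (+8.5%) = +22.8%.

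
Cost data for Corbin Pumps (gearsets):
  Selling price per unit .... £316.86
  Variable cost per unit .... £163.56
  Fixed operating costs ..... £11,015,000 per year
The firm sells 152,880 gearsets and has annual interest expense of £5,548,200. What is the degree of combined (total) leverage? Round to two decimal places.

Total contribution margin = 152,880 × £153.30 = £23,436,504.00.
Operating income = contribution − fixed costs = £23,436,504.00 − £11,015,000 = £12,421,504.00. Interest = £5,548,200.00.
DOL = £23,436,504.00 ÷ £12,421,504.00 = 1.8868; DFL = £12,421,504.00 ÷ £6,873,304.00 = 1.8072.
DCL = DOL × DFL = 1.8868 × 1.8072 = 3.4098.

3.41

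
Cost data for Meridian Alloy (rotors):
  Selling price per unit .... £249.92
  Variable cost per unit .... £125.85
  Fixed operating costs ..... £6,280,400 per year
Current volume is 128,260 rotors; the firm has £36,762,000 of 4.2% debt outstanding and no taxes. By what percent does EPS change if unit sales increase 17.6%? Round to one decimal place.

+34.6%

Contribution at this volume is 128,260 × £124.07 = £15,913,218.20.
Subtracting fixed costs: EBIT = £15,913,218.20 − £6,280,400 = £9,632,818.20.
Interest = £1,544,004.00, so EBIT − I = £8,088,814.20.
DCL = total CM / (EBIT − I) = £15,913,218.20 / £8,088,814.20 = 1.9673.
EPS therefore changes by 1.9673 × (+17.6%) = +34.6%.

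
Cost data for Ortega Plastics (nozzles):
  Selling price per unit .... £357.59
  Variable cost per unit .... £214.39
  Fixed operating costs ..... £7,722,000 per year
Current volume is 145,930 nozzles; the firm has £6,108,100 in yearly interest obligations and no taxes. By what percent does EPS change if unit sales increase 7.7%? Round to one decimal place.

At 145,930 units, contribution = 145,930 × £143.20 = £20,897,176.00.
Operating income = contribution − fixed costs = £20,897,176.00 − £7,722,000 = £13,175,176.00.
Interest = £6,108,100.00, so EBIT − I = £7,067,076.00.
Degree of combined leverage = contribution ÷ (EBIT − I) = £20,897,176.00 ÷ £7,067,076.00 = 2.9570.
EPS therefore changes by 2.9570 × (+7.7%) = +22.8%.

+22.8%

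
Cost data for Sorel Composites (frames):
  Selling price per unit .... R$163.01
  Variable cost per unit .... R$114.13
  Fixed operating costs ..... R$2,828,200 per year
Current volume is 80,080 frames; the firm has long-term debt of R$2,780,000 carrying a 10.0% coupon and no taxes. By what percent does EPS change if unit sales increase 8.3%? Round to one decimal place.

+40.2%

Contribution at this volume is 80,080 × R$48.88 = R$3,914,310.40.
Operating income = contribution − fixed costs = R$3,914,310.40 − R$2,828,200 = R$1,086,110.40.
After interest of R$278,000.00, pre-tax earnings = R$808,110.40.
Degree of combined leverage = contribution ÷ (EBIT − I) = R$3,914,310.40 ÷ R$808,110.40 = 4.8438.
EPS therefore changes by 4.8438 × (+8.3%) = +40.2%.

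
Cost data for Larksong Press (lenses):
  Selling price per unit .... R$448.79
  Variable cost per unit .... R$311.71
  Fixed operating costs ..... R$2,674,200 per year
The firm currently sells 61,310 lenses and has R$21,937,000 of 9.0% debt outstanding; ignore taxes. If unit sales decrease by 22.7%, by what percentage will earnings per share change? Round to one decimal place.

-50.8%

Contribution at this volume is 61,310 × R$137.08 = R$8,404,374.80.
EBIT = R$8,404,374.80 − R$2,674,200 = R$5,730,174.80.
After interest of R$1,974,330.00, pre-tax earnings = R$3,755,844.80.
DCL = total CM / (EBIT − I) = R$8,404,374.80 / R$3,755,844.80 = 2.2377.
EPS therefore changes by 2.2377 × (-22.7%) = -50.8%.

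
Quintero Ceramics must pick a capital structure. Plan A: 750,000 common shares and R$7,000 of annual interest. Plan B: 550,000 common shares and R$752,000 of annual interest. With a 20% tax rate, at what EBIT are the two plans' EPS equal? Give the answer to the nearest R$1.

At indifference, (EBIT − 7,000)(1 − t)/750,000 = (EBIT − 752,000)(1 − t)/550,000.
Cancelling (1 − t) and cross-multiplying: 550,000·(EBIT − 7,000) = 750,000·(EBIT − 752,000).
Solving, EBIT = (752,000·750,000 − 7,000·550,000) / (750,000 − 550,000) = 560,150,000,000 / 200,000 = 2,800,750.00.

R$2,800,750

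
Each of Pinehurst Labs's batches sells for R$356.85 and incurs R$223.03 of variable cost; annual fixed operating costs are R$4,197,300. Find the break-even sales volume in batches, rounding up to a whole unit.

31,366 batches

Contribution margin per unit = R$356.85 − R$223.03 = R$133.82.
Break-even Q = R$4,197,300 / R$133.82 = 31,365.27 → 31,366 batches.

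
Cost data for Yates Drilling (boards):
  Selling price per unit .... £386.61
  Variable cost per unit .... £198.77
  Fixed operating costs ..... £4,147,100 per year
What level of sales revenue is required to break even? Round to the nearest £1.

£8,535,511

Contribution margin per unit = £386.61 − £198.77 = £187.84, a CM ratio of £187.84 ÷ £386.61 = 0.4859.
Break-even sales = FC ÷ CM ratio = £4,147,100 × £386.61 / £187.84 = £8,535,511.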